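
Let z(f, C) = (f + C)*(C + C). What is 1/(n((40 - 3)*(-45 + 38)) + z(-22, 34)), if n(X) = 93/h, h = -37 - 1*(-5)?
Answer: 32/26019 ≈ 0.0012299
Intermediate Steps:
h = -32 (h = -37 + 5 = -32)
n(X) = -93/32 (n(X) = 93/(-32) = 93*(-1/32) = -93/32)
z(f, C) = 2*C*(C + f) (z(f, C) = (C + f)*(2*C) = 2*C*(C + f))
1/(n((40 - 3)*(-45 + 38)) + z(-22, 34)) = 1/(-93/32 + 2*34*(34 - 22)) = 1/(-93/32 + 2*34*12) = 1/(-93/32 + 816) = 1/(26019/32) = 32/26019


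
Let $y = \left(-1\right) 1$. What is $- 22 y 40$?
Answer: $880$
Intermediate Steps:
$y = -1$
$- 22 y 40 = \left(-22\right) \left(-1\right) 40 = 22 \cdot 40 = 880$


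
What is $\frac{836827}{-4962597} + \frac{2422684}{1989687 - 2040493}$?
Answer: $- \frac{6032660091455}{126064851591} \approx -47.854$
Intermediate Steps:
$\frac{836827}{-4962597} + \frac{2422684}{1989687 - 2040493} = 836827 \left(- \frac{1}{4962597}\right) + \frac{2422684}{1989687 - 2040493} = - \frac{836827}{4962597} + \frac{2422684}{-50806} = - \frac{836827}{4962597} + 2422684 \left(- \frac{1}{50806}\right) = - \frac{836827}{4962597} - \frac{1211342}{25403} = - \frac{6032660091455}{126064851591}$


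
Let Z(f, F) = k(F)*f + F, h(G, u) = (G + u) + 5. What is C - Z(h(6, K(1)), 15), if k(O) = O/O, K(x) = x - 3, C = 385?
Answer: 361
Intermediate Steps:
K(x) = -3 + x
k(O) = 1
h(G, u) = 5 + G + u
Z(f, F) = F + f (Z(f, F) = 1*f + F = f + F = F + f)
C - Z(h(6, K(1)), 15) = 385 - (15 + (5 + 6 + (-3 + 1))) = 385 - (15 + (5 + 6 - 2)) = 385 - (15 + 9) = 385 - 1*24 = 385 - 24 = 361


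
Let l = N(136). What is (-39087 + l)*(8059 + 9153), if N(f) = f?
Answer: -670424612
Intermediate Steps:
l = 136
(-39087 + l)*(8059 + 9153) = (-39087 + 136)*(8059 + 9153) = -38951*17212 = -670424612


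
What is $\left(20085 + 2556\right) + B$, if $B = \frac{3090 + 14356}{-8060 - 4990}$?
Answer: $\frac{147723802}{6525} \approx 22640.0$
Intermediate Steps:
$B = - \frac{8723}{6525}$ ($B = \frac{17446}{-13050} = 17446 \left(- \frac{1}{13050}\right) = - \frac{8723}{6525} \approx -1.3369$)
$\left(20085 + 2556\right) + B = \left(20085 + 2556\right) - \frac{8723}{6525} = 22641 - \frac{8723}{6525} = \frac{147723802}{6525}$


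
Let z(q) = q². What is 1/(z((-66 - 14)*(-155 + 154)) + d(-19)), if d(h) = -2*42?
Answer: 1/6316 ≈ 0.00015833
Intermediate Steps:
d(h) = -84
1/(z((-66 - 14)*(-155 + 154)) + d(-19)) = 1/(((-66 - 14)*(-155 + 154))² - 84) = 1/((-80*(-1))² - 84) = 1/(80² - 84) = 1/(6400 - 84) = 1/6316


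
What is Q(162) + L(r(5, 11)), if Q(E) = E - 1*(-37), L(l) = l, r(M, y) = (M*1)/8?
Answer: 1597/8 ≈ 199.63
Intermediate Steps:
r(M, y) = M/8 (r(M, y) = M*(⅛) = M/8)
Q(E) = 37 + E (Q(E) = E + 37 = 37 + E)
Q(162) + L(r(5, 11)) = (37 + 162) + (⅛)*5 = 199 + 5/8 = 1597/8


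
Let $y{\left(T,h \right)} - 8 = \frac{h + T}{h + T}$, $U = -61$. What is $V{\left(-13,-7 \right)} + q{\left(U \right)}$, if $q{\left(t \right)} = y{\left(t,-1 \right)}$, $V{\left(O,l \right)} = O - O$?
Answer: $9$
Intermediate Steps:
$V{\left(O,l \right)} = 0$
$y{\left(T,h \right)} = 9$ ($y{\left(T,h \right)} = 8 + \frac{h + T}{h + T} = 8 + \frac{T + h}{T + h} = 8 + 1 = 9$)
$q{\left(t \right)} = 9$
$V{\left(-13,-7 \right)} + q{\left(U \right)} = 0 + 9 = 9$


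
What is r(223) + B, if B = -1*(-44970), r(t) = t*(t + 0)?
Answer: 94699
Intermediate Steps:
r(t) = t**2 (r(t) = t*t = t**2)
B = 44970
r(223) + B = 223**2 + 44970 = 49729 + 44970 = 94699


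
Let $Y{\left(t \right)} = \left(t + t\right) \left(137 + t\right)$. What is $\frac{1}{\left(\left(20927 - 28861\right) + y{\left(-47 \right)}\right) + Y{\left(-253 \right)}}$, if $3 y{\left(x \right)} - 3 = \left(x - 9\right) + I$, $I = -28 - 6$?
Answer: $\frac{1}{50733} \approx 1.9711 \cdot 10^{-5}$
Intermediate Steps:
$I = -34$ ($I = -28 - 6 = -34$)
$Y{\left(t \right)} = 2 t \left(137 + t\right)$
$y{\left(x \right)} = - \frac{40}{3} + \frac{x}{3}$ ($y{\left(x \right)} = 1 + \frac{\left(x - 9\right) - 34}{3} = 1 + \frac{\left(-9 + x\right) - 34}{3} = 1 + \frac{-43 + x}{3} = 1 + \left(- \frac{43}{3} + \frac{x}{3}\right) = - \frac{40}{3} + \frac{x}{3}$)
$\frac{1}{\left(\left(20927 - 28861\right) + y{\left(-47 \right)}\right) + Y{\left(-253 \right)}} = \frac{1}{\left(\left(20927 - 28861\right) + \left(- \frac{40}{3} + \frac{1}{3} \left(-47\right)\right)\right) + 2 \left(-253\right) \left(137 - 253\right)} = \frac{1}{\left(-7934 - 29\right) + 2 \left(-253\right) \left(-116\right)} = \frac{1}{\left(-7934 - 29\right) + 58696} = \frac{1}{-7963 + 58696} = \frac{1}{50733}$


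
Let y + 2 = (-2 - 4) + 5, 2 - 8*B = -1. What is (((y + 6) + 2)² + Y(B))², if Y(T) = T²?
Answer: 2588881/4096 ≈ 632.05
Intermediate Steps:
B = 3/8 (B = ¼ - ⅛*(-1) = ¼ + ⅛ = 3/8 ≈ 0.37500)
y = -3 (y = -2 + ((-2 - 4) + 5) = -2 + (-6 + 5) = -2 - 1 = -3)
(((y + 6) + 2)² + Y(B))² = (((-3 + 6) + 2)² + (3/8)²)² = ((3 + 2)² + 9/64)² = (5² + 9/64)² = (25 + 9/64)² = (1609/64)² = 2588881/4096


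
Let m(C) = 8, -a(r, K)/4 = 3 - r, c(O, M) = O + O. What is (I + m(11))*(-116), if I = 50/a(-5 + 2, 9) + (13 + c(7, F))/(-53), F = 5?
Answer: -99731/159 ≈ -627.24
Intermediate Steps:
c(O, M) = 2*O
a(r, K) = -12 + 4*r (a(r, K) = -4*(3 - r) = -12 + 4*r)
I = -1649/636 (I = 50/(-12 + 4*(-5 + 2)) + (13 + 2*7)/(-53) = 50/(-12 + 4*(-3)) + (13 + 14)*(-1/53) = 50/(-12 - 12) + 27*(-1/53) = 50/(-24) - 27/53 = 50*(-1/24) - 27/53 = -25/12 - 27/53 = -1649/636 ≈ -2.5928)
(I + m(11))*(-116) = (-1649/636 + 8)*(-116) = (3439/636)*(-116) = -99731/159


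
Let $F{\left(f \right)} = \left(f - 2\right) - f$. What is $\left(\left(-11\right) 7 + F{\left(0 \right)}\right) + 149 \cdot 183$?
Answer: $27188$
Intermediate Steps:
$F{\left(f \right)} = -2$ ($F{\left(f \right)} = \left(-2 + f\right) - f = -2$)
$\left(\left(-11\right) 7 + F{\left(0 \right)}\right) + 149 \cdot 183 = \left(\left(-11\right) 7 - 2\right) + 149 \cdot 183 = \left(-77 - 2\right) + 27267 = -79 + 27267 = 27188$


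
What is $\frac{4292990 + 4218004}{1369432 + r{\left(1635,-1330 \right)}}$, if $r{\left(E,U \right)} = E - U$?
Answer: $\frac{8510994}{1372397} \approx 6.2016$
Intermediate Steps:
$\frac{4292990 + 4218004}{1369432 + r{\left(1635,-1330 \right)}} = \frac{4292990 + 4218004}{1369432 + \left(1635 - -1330\right)} = \frac{8510994}{1369432 + \left(1635 + 1330\right)} = \frac{8510994}{1369432 + 2965} = \frac{8510994}{1372397}$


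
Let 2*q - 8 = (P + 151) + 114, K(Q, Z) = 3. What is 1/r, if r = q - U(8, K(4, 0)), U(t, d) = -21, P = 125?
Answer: 1/220 ≈ 0.0045455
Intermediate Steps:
q = 199 (q = 4 + ((125 + 151) + 114)/2 = 4 + (276 + 114)/2 = 4 + (½)*390 = 4 + 195 = 199)
r = 220 (r = 199 - 1*(-21) = 199 + 21 = 220)
1/r = 1/220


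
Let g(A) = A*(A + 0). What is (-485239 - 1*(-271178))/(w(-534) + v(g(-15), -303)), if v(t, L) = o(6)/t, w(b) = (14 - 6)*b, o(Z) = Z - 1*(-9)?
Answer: 3210915/64079 ≈ 50.109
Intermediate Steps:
o(Z) = 9 + Z (o(Z) = Z + 9 = 9 + Z)
g(A) = A² (g(A) = A*A = A²)
w(b) = 8*b
v(t, L) = 15/t (v(t, L) = (9 + 6)/t = 15/t)
(-485239 - 1*(-271178))/(w(-534) + v(g(-15), -303)) = (-485239 - 1*(-271178))/(8*(-534) + 15/((-15)²)) = (-485239 + 271178)/(-4272 + 15/225) = -214061/(-4272 + 15*(1/225)) = -214061/(-4272 + 1/15) = -214061/(-64079/15) = -214061*(-15/64079) = 3210915/64079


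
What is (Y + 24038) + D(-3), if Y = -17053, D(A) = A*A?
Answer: 6994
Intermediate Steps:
D(A) = A²
(Y + 24038) + D(-3) = (-17053 + 24038) + (-3)² = 6985 + 9 = 6994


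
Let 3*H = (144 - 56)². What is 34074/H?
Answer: 51111/3872 ≈ 13.200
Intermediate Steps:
H = 7744/3 (H = (144 - 56)²/3 = (⅓)*88² = (⅓)*7744 = 7744/3 ≈ 2581.3)
34074/H = 34074/(7744/3) = 34074*(3/7744) = 51111/3872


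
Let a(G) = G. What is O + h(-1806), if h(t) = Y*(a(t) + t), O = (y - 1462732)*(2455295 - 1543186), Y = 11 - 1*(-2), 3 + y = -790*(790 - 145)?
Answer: -1798938946021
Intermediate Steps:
y = -509553 (y = -3 - 790*(790 - 145) = -3 - 790*645 = -3 - 509550 = -509553)
Y = 13 (Y = 11 + 2 = 13)
O = -1798938899065 (O = (-509553 - 1462732)*(2455295 - 1543186) = -1972285*912109 = -1798938899065)
h(t) = 26*t (h(t) = 13*(t + t) = 13*(2*t) = 26*t)
O + h(-1806) = -1798938899065 + 26*(-1806) = -1798938899065 - 46956 = -1798938946021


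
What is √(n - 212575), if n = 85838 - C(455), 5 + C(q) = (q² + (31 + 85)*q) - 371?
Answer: I*√386166 ≈ 621.42*I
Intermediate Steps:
C(q) = -376 + q² + 116*q (C(q) = -5 + ((q² + (31 + 85)*q) - 371) = -5 + ((q² + 116*q) - 371) = -5 + (-371 + q² + 116*q) = -376 + q² + 116*q)
n = -173591 (n = 85838 - (-376 + 455² + 116*455) = 85838 - (-376 + 207025 + 52780) = 85838 - 1*259429 = 85838 - 259429 = -173591)
√(n - 212575) = √(-173591 - 212575) = √(-386166) = I*√386166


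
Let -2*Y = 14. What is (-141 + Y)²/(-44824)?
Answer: -2738/5603 ≈ -0.48867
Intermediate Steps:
Y = -7 (Y = -½*14 = -7)
(-141 + Y)²/(-44824) = (-141 - 7)²/(-44824) = (-148)²*(-1/44824) = 21904*(-1/44824) = -2738/5603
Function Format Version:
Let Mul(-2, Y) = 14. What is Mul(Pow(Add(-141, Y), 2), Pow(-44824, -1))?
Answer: Rational(-2738, 5603) ≈ -0.48867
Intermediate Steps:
Y = -7 (Y = Mul(Rational(-1, 2), 14) = -7)
Mul(Pow(Add(-141, Y), 2), Pow(-44824, -1)) = Mul(Pow(Add(-141, -7), 2), Pow(-44824, -1)) = Mul(Pow(-148, 2), Rational(-1, 44824)) = Mul(21904, Rational(-1, 44824)) = Rational(-2738, 5603)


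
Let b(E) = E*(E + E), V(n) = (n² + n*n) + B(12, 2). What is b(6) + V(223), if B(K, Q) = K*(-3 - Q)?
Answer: 99470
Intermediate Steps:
V(n) = -60 + 2*n² (V(n) = (n² + n*n) - 1*12*(3 + 2) = (n² + n²) - 1*12*5 = 2*n² - 60 = -60 + 2*n²)
b(E) = 2*E² (b(E) = E*(2*E) = 2*E²)
b(6) + V(223) = 2*6² + (-60 + 2*223²) = 2*36 + (-60 + 2*49729) = 72 + (-60 + 99458) = 72 + 99398 = 99470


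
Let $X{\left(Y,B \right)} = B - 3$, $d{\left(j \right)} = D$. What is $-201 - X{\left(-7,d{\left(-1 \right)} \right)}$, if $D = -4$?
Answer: $-194$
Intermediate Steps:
$d{\left(j \right)} = -4$
$X{\left(Y,B \right)} = -3 + B$
$-201 - X{\left(-7,d{\left(-1 \right)} \right)} = -201 - \left(-3 - 4\right) = -201 - -7 = -201 + 7 = -194$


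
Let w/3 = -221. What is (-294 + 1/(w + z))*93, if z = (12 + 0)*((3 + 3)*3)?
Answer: -4073989/149 ≈ -27342.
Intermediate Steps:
w = -663 (w = 3*(-221) = -663)
z = 216 (z = 12*(6*3) = 12*18 = 216)
(-294 + 1/(w + z))*93 = (-294 + 1/(-663 + 216))*93 = (-294 + 1/(-447))*93 = (-294 - 1/447)*93 = -131419/447*93 = -4073989/149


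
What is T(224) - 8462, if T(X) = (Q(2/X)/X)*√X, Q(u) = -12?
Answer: -8462 - 3*√14/14 ≈ -8462.8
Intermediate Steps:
T(X) = -12/√X (T(X) = (-12/X)*√X = -12/√X)
T(224) - 8462 = -3*√14/14 - 8462 = -8462 - 3*√14/14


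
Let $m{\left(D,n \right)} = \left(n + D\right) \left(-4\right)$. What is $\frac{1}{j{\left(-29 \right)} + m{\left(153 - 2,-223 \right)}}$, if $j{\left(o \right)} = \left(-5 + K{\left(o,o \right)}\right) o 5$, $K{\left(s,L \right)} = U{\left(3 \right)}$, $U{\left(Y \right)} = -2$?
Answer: $\frac{1}{1303} \approx 0.00076746$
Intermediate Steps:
$m{\left(D,n \right)} = - 4 D - 4 n$ ($m{\left(D,n \right)} = \left(D + n\right) \left(-4\right) = - 4 D - 4 n$)
$K{\left(s,L \right)} = -2$
$j{\left(o \right)} = - 35 o$ ($j{\left(o \right)} = \left(-5 - 2\right) o 5 = - 7 o 5 = - 35 o$)
$\frac{1}{j{\left(-29 \right)} + m{\left(153 - 2,-223 \right)}} = \frac{1}{\left(-35\right) \left(-29\right) - \left(-892 + 4 \left(153 - 2\right)\right)} = \frac{1}{1015 + \left(\left(-4\right) 151 + 892\right)} = \frac{1}{1015 + \left(-604 + 892\right)} = \frac{1}{1015 + 288} = \frac{1}{1303}$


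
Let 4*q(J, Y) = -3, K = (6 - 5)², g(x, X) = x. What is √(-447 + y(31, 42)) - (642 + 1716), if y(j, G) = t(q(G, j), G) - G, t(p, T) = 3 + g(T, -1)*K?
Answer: -2358 + 2*I*√111 ≈ -2358.0 + 21.071*I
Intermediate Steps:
K = 1 (K = 1² = 1)
q(J, Y) = -¾ (q(J, Y) = (¼)*(-3) = -¾)
t(p, T) = 3 + T (t(p, T) = 3 + T*1 = 3 + T)
y(j, G) = 3 (y(j, G) = (3 + G) - G = 3)
√(-447 + y(31, 42)) - (642 + 1716) = √(-447 + 3) - (642 + 1716) = √(-444) - 1*2358 = 2*I*√111 - 2358 = -2358 + 2*I*√111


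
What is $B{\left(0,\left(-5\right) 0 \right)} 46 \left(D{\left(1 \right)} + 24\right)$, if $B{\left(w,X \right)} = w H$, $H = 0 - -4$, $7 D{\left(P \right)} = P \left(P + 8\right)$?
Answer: $0$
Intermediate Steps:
$D{\left(P \right)} = \frac{P \left(8 + P\right)}{7}$ ($D{\left(P \right)} = \frac{P \left(P + 8\right)}{7} = \frac{P \left(8 + P\right)}{7}$)
$H = 4$ ($H = 0 + 4 = 4$)
$B{\left(w,X \right)} = 4 w$ ($B{\left(w,X \right)} = w 4 = 4 w$)
$B{\left(0,\left(-5\right) 0 \right)} 46 \left(D{\left(1 \right)} + 24\right) = 4 \cdot 0 \cdot 46 \left(\frac{1}{7} \cdot 1 \left(8 + 1\right) + 24\right) = 0 \cdot 46 \left(\frac{1}{7} \cdot 1 \cdot 9 + 24\right) = 0 \left(\frac{9}{7} + 24\right) = 0 \cdot \frac{177}{7} = 0$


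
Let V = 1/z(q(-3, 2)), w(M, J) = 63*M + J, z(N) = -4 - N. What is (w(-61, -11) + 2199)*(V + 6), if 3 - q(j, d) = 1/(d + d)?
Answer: -261490/27 ≈ -9684.8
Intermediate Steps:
q(j, d) = 3 - 1/(2*d) (q(j, d) = 3 - 1/(d + d) = 3 - 1/(2*d))
w(M, J) = J + 63*M
V = -4/27 (V = 1/(-4 - (3 - 1/2/2)) = 1/(-4 - (3 - 1/2*1/2)) = 1/(-4 - (3 - 1/4)) = 1/(-4 - 1*11/4) = 1/(-4 - 11/4) = 1/(-27/4) = -4/27 ≈ -0.14815)
(w(-61, -11) + 2199)*(V + 6) = ((-11 + 63*(-61)) + 2199)*(-4/27 + 6) = ((-11 - 3843) + 2199)*(158/27) = (-3854 + 2199)*(158/27) = -1655*158/27 = -261490/27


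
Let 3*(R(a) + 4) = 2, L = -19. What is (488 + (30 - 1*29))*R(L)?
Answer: -1630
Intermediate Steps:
R(a) = -10/3 (R(a) = -4 + (⅓)*2 = -4 + ⅔ = -10/3)
(488 + (30 - 1*29))*R(L) = (488 + (30 - 1*29))*(-10/3) = (488 + (30 - 29))*(-10/3) = (488 + 1)*(-10/3) = 489*(-10/3) = -1630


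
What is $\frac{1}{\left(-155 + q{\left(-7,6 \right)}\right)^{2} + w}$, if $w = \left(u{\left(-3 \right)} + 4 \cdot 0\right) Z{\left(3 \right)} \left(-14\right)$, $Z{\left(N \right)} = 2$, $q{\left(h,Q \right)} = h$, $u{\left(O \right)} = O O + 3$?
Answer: $\frac{1}{25908} \approx 3.8598 \cdot 10^{-5}$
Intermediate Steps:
$u{\left(O \right)} = 3 + O^{2}$ ($u{\left(O \right)} = O^{2} + 3 = 3 + O^{2}$)
$w = -336$ ($w = \left(\left(3 + \left(-3\right)^{2}\right) + 4 \cdot 0\right) 2 \left(-14\right) = \left(\left(3 + 9\right) + 0\right) 2 \left(-14\right) = \left(12 + 0\right) 2 \left(-14\right) = 12 \cdot 2 \left(-14\right) = 24 \left(-14\right) = -336$)
$\frac{1}{\left(-155 + q{\left(-7,6 \right)}\right)^{2} + w} = \frac{1}{\left(-155 - 7\right)^{2} - 336} = \frac{1}{\left(-162\right)^{2} - 336} = \frac{1}{26244 - 336} = \frac{1}{25908}$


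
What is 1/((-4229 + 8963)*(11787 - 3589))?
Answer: 1/38809332 ≈ 2.5767e-8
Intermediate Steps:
1/((-4229 + 8963)*(11787 - 3589)) = 1/(4734*8198) = 1/38809332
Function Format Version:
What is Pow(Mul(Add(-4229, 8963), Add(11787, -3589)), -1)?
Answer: Rational(1, 38809332) ≈ 2.5767e-8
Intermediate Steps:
Pow(Mul(Add(-4229, 8963), Add(11787, -3589)), -1) = Pow(Mul(4734, 8198), -1) = Pow(38809332, -1) = Rational(1, 38809332)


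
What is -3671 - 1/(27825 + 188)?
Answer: -102835724/28013 ≈ -3671.0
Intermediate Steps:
-3671 - 1/(27825 + 188) = -3671 - 1/28013 = -102835724/28013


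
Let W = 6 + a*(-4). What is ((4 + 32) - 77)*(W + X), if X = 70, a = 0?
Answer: -3116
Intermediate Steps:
W = 6 (W = 6 + 0*(-4) = 6 + 0 = 6)
((4 + 32) - 77)*(W + X) = ((4 + 32) - 77)*(6 + 70) = (36 - 77)*76 = -41*76 = -3116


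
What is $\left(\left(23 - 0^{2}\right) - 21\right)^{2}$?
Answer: $4$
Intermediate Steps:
$\left(\left(23 - 0^{2}\right) - 21\right)^{2} = \left(\left(23 - 0\right) - 21\right)^{2} = \left(\left(23 + 0\right) - 21\right)^{2} = \left(23 - 21\right)^{2} = 2^{2} = 4$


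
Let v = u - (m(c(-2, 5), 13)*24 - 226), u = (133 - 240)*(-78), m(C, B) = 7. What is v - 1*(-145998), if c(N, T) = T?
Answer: 154402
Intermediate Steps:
u = 8346 (u = -107*(-78) = 8346)
v = 8404 (v = 8346 - (7*24 - 226) = 8346 - (168 - 226) = 8346 - 1*(-58) = 8346 + 58 = 8404)
v - 1*(-145998) = 8404 - 1*(-145998) = 8404 + 145998 = 154402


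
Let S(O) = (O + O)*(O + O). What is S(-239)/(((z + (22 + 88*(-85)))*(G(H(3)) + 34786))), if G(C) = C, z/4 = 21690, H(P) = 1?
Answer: 114242/1379339337 ≈ 8.2824e-5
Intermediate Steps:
S(O) = 4*O² (S(O) = (2*O)*(2*O) = 4*O²)
z = 86760 (z = 4*21690 = 86760)
S(-239)/(((z + (22 + 88*(-85)))*(G(H(3)) + 34786))) = (4*(-239)²)/(((86760 + (22 + 88*(-85)))*(1 + 34786))) = (4*57121)/(((86760 + (22 - 7480))*34787)) = 228484/(((86760 - 7458)*34787)) = 228484/((79302*34787)) = 228484/2758678674 = 228484*(1/2758678674) = 114242/1379339337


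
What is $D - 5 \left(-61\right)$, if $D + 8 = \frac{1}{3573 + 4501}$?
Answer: $\frac{2397979}{8074} \approx 297.0$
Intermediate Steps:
$D = - \frac{64591}{8074}$ ($D = -8 + \frac{1}{3573 + 4501} = -8 + \frac{1}{8074} = - \frac{64591}{8074} \approx -7.9999$)
$D - 5 \left(-61\right) = - \frac{64591}{8074} - 5 \left(-61\right) = - \frac{64591}{8074} - -305 = - \frac{64591}{8074} + 305 = \frac{2397979}{8074}$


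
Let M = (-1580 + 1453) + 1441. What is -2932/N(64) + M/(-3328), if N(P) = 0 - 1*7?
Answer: 4874249/11648 ≈ 418.46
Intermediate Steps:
N(P) = -7 (N(P) = 0 - 7 = -7)
M = 1314 (M = -127 + 1441 = 1314)
-2932/N(64) + M/(-3328) = -2932/(-7) + 1314/(-3328) = -2932*(-1/7) + 1314*(-1/3328) = 2932/7 - 657/1664 = 4874249/11648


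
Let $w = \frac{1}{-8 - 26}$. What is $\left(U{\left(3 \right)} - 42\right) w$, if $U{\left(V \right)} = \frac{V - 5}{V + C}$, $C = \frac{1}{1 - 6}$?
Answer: $\frac{299}{238} \approx 1.2563$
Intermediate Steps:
$C = - \frac{1}{5}$ ($C = \frac{1}{-5} = - \frac{1}{5} \approx -0.2$)
$U{\left(V \right)} = \frac{-5 + V}{- \frac{1}{5} + V}$ ($U{\left(V \right)} = \frac{V - 5}{V - \frac{1}{5}} = \frac{-5 + V}{- \frac{1}{5} + V}$)
$w = - \frac{1}{34}$ ($w = \frac{1}{-8 - 26} = \frac{1}{-34} = - \frac{1}{34} \approx -0.029412$)
$\left(U{\left(3 \right)} - 42\right) w = \left(\frac{5 \left(-5 + 3\right)}{-1 + 5 \cdot 3} - 42\right) \left(- \frac{1}{34}\right) = \left(5 \frac{1}{-1 + 15} \left(-2\right) - 42\right) \left(- \frac{1}{34}\right) = \left(5 \cdot \frac{1}{14} \left(-2\right) - 42\right) \left(- \frac{1}{34}\right) = \left(- \frac{5}{7} - 42\right) \left(- \frac{1}{34}\right) = \left(- \frac{299}{7}\right) \left(- \frac{1}{34}\right) = \frac{299}{238}$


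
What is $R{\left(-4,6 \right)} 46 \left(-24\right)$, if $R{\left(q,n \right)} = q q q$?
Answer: $70656$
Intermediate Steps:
$R{\left(q,n \right)} = q^{3}$ ($R{\left(q,n \right)} = q^{2} q = q^{3}$)
$R{\left(-4,6 \right)} 46 \left(-24\right) = \left(-4\right)^{3} \cdot 46 \left(-24\right) = \left(-64\right) 46 \left(-24\right) = \left(-2944\right) \left(-24\right) = 70656$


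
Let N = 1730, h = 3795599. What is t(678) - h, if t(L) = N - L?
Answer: -3794547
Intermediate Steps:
t(L) = 1730 - L
t(678) - h = (1730 - 1*678) - 1*3795599 = (1730 - 678) - 3795599 = 1052 - 3795599 = -3794547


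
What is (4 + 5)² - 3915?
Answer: -3834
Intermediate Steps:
(4 + 5)² - 3915 = 9² - 3915 = 81 - 3915 = -3834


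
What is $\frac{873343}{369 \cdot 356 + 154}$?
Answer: $\frac{873343}{131518} \approx 6.6405$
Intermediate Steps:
$\frac{873343}{369 \cdot 356 + 154} = \frac{873343}{131364 + 154} = \frac{873343}{131518}$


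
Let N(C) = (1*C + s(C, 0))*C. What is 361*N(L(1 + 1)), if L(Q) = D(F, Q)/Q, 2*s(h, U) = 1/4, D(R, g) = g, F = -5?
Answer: 3249/8 ≈ 406.13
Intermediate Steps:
s(h, U) = ⅛ (s(h, U) = (½)/4 = (½)*(¼) = ⅛)
L(Q) = 1 (L(Q) = Q/Q = 1)
N(C) = C*(⅛ + C) (N(C) = (1*C + ⅛)*C = (C + ⅛)*C = (⅛ + C)*C = C*(⅛ + C))
361*N(L(1 + 1)) = 361*(1*(⅛ + 1)) = 361*(1*(9/8)) = 361*(9/8) = 3249/8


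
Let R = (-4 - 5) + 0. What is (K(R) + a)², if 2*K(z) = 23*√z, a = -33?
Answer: -405/4 - 2277*I ≈ -101.25 - 2277.0*I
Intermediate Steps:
R = -9 (R = -9 + 0 = -9)
K(z) = 23*√z/2 (K(z) = (23*√z)/2 = 23*√z/2)
(K(R) + a)² = (23*√(-9)/2 - 33)² = (23*(3*I)/2 - 33)² = (69*I/2 - 33)² = (-33 + 69*I/2)²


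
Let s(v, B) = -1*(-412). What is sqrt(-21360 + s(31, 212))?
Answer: 2*I*sqrt(5237) ≈ 144.73*I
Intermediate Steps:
s(v, B) = 412
sqrt(-21360 + s(31, 212)) = sqrt(-21360 + 412) = sqrt(-20948) = 2*I*sqrt(5237)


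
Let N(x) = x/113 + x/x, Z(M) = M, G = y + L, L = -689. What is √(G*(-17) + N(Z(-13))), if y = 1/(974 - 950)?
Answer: √21537439530/1356 ≈ 108.23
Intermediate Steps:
y = 1/24 ≈ 0.041667
G = -16535/24 (G = 1/24 - 689 = -16535/24 ≈ -688.96)
N(x) = 1 + x/113 (N(x) = x*(1/113) + 1 = x/113 + 1 = 1 + x/113)
√(G*(-17) + N(Z(-13))) = √(-16535/24*(-17) + (1 + (1/113)*(-13))) = √(281095/24 + (1 - 13/113)) = √(281095/24 + 100/113) = √(31766135/2712) = √21537439530/1356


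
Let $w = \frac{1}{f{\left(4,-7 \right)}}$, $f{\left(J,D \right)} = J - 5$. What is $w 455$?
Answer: $-455$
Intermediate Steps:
$f{\left(J,D \right)} = -5 + J$ ($f{\left(J,D \right)} = J - 5 = -5 + J$)
$w = -1$ ($w = \frac{1}{-5 + 4} = \frac{1}{-1} = -1$)
$w 455 = \left(-1\right) 455 = -455$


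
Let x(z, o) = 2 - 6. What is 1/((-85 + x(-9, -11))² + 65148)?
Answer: 1/73069 ≈ 1.3686e-5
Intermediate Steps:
x(z, o) = -4
1/((-85 + x(-9, -11))² + 65148) = 1/((-85 - 4)² + 65148) = 1/((-89)² + 65148) = 1/(7921 + 65148) = 1/73069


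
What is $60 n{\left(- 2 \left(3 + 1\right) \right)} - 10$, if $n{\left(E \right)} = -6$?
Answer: $-370$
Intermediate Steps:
$60 n{\left(- 2 \left(3 + 1\right) \right)} - 10 = 60 \left(-6\right) - 10 = -360 - 10 = -370$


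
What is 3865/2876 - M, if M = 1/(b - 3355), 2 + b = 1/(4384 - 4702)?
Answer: 4126906423/3070207652 ≈ 1.3442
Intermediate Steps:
b = -637/318 (b = -2 + 1/(4384 - 4702) = -2 + 1/(-318) = -2 - 1/318 = -637/318 ≈ -2.0031)
M = -318/1067527 (M = 1/(-637/318 - 3355) = 1/(-1067527/318) = -318/1067527 ≈ -0.00029788)
3865/2876 - M = 3865/2876 - 1*(-318/1067527) = 3865*(1/2876) + 318/1067527 = 3865/2876 + 318/1067527 = 4126906423/3070207652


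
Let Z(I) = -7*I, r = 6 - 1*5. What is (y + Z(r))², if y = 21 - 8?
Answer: 36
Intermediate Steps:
r = 1 (r = 6 - 5 = 1)
y = 13
(y + Z(r))² = (13 - 7*1)² = (13 - 7)² = 6² = 36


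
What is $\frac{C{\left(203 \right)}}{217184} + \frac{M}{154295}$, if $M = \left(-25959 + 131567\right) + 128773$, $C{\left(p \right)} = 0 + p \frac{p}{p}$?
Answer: $\frac{50935124989}{33510405280} \approx 1.52$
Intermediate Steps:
$C{\left(p \right)} = p$ ($C{\left(p \right)} = 0 + p 1 = 0 + p = p$)
$M = 234381$ ($M = 105608 + 128773 = 234381$)
$\frac{C{\left(203 \right)}}{217184} + \frac{M}{154295} = \frac{203}{217184} + \frac{234381}{154295} = \frac{50935124989}{33510405280}$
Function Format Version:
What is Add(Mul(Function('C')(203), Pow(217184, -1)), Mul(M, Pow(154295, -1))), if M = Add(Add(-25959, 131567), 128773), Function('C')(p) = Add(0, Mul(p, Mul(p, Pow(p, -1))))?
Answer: Rational(50935124989, 33510405280) ≈ 1.5200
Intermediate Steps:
Function('C')(p) = p (Function('C')(p) = Add(0, Mul(p, 1)) = Add(0, p) = p)
M = 234381 (M = Add(105608, 128773) = 234381)
Add(Mul(Function('C')(203), Pow(217184, -1)), Mul(M, Pow(154295, -1))) = Add(Mul(203, Pow(217184, -1)), Mul(234381, Pow(154295, -1))) = Add(Mul(203, Rational(1, 217184)), Mul(234381, Rational(1, 154295))) = Add(Rational(203, 217184), Rational(234381, 154295)) = Rational(50935124989, 33510405280)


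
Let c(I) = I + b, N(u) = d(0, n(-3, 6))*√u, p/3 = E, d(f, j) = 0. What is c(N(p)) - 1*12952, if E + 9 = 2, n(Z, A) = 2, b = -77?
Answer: -13029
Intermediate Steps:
E = -7 (E = -9 + 2 = -7)
p = -21 (p = 3*(-7) = -21)
N(u) = 0 (N(u) = 0*√u = 0)
c(I) = -77 + I (c(I) = I - 77 = -77 + I)
c(N(p)) - 1*12952 = (-77 + 0) - 1*12952 = -77 - 12952 = -13029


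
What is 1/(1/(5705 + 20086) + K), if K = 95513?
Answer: 25791/2463375784 ≈ 1.0470e-5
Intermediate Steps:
1/(1/(5705 + 20086) + K) = 1/(1/(5705 + 20086) + 95513) = 1/(1/25791 + 95513) = 1/(2463375784/25791) = 25791/2463375784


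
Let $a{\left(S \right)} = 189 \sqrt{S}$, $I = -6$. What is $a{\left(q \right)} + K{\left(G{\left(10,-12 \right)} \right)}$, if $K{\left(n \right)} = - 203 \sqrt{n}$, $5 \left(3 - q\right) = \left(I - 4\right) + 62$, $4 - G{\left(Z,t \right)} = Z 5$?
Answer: $i \left(- 203 \sqrt{46} + \frac{189 \sqrt{185}}{5}\right) \approx - 862.68 i$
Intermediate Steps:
$G{\left(Z,t \right)} = 4 - 5 Z$ ($G{\left(Z,t \right)} = 4 - Z 5 = 4 - 5 Z$)
$q = - \frac{37}{5}$ ($q = 3 - \frac{\left(-6 - 4\right) + 62}{5} = 3 - \frac{-10 + 62}{5} = 3 - \frac{52}{5} = - \frac{37}{5} \approx -7.4$)
$a{\left(q \right)} + K{\left(G{\left(10,-12 \right)} \right)} = 189 \sqrt{- \frac{37}{5}} - 203 \sqrt{4 - 50} = 189 \frac{i \sqrt{185}}{5} - 203 \sqrt{4 - 50} = \frac{189 i \sqrt{185}}{5} - 203 \sqrt{-46} = \frac{189 i \sqrt{185}}{5} - 203 i \sqrt{46} = - 203 i \sqrt{46} + \frac{189 i \sqrt{185}}{5}$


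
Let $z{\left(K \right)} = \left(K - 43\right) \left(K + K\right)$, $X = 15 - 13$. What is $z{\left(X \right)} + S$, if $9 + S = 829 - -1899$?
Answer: $2555$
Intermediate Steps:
$X = 2$ ($X = 15 - 13 = 2$)
$z{\left(K \right)} = 2 K \left(-43 + K\right)$ ($z{\left(K \right)} = \left(-43 + K\right) 2 K = 2 K \left(-43 + K\right)$)
$S = 2719$ ($S = -9 + \left(829 - -1899\right) = -9 + \left(829 + 1899\right) = -9 + 2728 = 2719$)
$z{\left(X \right)} + S = 2 \cdot 2 \left(-43 + 2\right) + 2719 = 2 \cdot 2 \left(-41\right) + 2719 = -164 + 2719 = 2555$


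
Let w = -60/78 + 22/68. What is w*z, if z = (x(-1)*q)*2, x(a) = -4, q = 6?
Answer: 4728/221 ≈ 21.394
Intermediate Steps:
z = -48 (z = -4*6*2 = -24*2 = -48)
w = -197/442 (w = -60*1/78 + 22*(1/68) = -10/13 + 11/34 = -197/442 ≈ -0.44570)
w*z = -197/442*(-48) = 4728/221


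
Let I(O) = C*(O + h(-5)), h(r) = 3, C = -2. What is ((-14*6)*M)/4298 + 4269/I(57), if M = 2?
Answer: -437341/12280 ≈ -35.614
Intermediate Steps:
I(O) = -6 - 2*O (I(O) = -2*(O + 3) = -2*(3 + O) = -6 - 2*O)
((-14*6)*M)/4298 + 4269/I(57) = (-14*6*2)/4298 + 4269/(-6 - 2*57) = -84*2*(1/4298) + 4269/(-6 - 114) = -168*1/4298 + 4269/(-120) = -12/307 + 4269*(-1/120) = -12/307 - 1423/40 = -437341/12280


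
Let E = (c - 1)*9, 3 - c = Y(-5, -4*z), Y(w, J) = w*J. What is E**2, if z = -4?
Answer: 544644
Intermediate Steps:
Y(w, J) = J*w
c = 83 (c = 3 - (-4*(-4))*(-5) = 3 - 16*(-5) = 3 - 1*(-80) = 3 + 80 = 83)
E = 738 (E = (83 - 1)*9 = 82*9 = 738)
E**2 = 738**2 = 544644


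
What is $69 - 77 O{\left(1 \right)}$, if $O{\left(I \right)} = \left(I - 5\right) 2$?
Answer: $685$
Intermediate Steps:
$O{\left(I \right)} = -10 + 2 I$ ($O{\left(I \right)} = \left(I - 5\right) 2 = \left(-5 + I\right) 2 = -10 + 2 I$)
$69 - 77 O{\left(1 \right)} = 69 - 77 \left(-10 + 2 \cdot 1\right) = 69 - 77 \left(-10 + 2\right) = 69 - -616 = 69 + 616 = 685$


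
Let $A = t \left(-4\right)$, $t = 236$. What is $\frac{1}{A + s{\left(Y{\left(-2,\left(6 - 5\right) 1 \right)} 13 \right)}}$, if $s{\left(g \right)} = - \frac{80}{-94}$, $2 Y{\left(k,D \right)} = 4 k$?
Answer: $- \frac{47}{44328} \approx -0.0010603$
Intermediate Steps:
$Y{\left(k,D \right)} = 2 k$ ($Y{\left(k,D \right)} = \frac{4 k}{2} = 2 k$)
$s{\left(g \right)} = \frac{40}{47}$ ($s{\left(g \right)} = \left(-80\right) \left(- \frac{1}{94}\right) = \frac{40}{47}$)
$A = -944$ ($A = 236 \left(-4\right) = -944$)
$\frac{1}{A + s{\left(Y{\left(-2,\left(6 - 5\right) 1 \right)} 13 \right)}} = \frac{1}{-944 + \frac{40}{47}} = \frac{1}{- \frac{44328}{47}} = - \frac{47}{44328}$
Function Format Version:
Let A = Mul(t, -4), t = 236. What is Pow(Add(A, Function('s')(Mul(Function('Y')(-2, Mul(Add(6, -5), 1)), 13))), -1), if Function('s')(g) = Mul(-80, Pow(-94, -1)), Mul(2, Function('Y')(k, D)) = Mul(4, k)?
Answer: Rational(-47, 44328) ≈ -0.0010603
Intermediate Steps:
Function('Y')(k, D) = Mul(2, k) (Function('Y')(k, D) = Mul(Rational(1, 2), Mul(4, k)) = Mul(2, k))
Function('s')(g) = Rational(40, 47) (Function('s')(g) = Mul(-80, Rational(-1, 94)) = Rational(40, 47))
A = -944 (A = Mul(236, -4) = -944)
Pow(Add(A, Function('s')(Mul(Function('Y')(-2, Mul(Add(6, -5), 1)), 13))), -1) = Pow(Add(-944, Rational(40, 47)), -1) = Pow(Rational(-44328, 47), -1) = Rational(-47, 44328)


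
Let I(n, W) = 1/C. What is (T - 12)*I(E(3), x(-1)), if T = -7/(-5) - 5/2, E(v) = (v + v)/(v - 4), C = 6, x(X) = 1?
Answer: -131/60 ≈ -2.1833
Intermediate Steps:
E(v) = 2*v/(-4 + v) (E(v) = (2*v)/(-4 + v) = 2*v/(-4 + v))
T = -11/10 (T = -7*(-⅕) - 5*½ = 7/5 - 5/2 = -11/10 ≈ -1.1000)
I(n, W) = ⅙ (I(n, W) = 1/6 = ⅙)
(T - 12)*I(E(3), x(-1)) = (-11/10 - 12)*(⅙) = -131/10*⅙ = -131/60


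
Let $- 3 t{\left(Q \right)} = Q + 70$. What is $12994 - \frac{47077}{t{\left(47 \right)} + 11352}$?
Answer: $\frac{146954045}{11313} \approx 12990.0$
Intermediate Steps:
$t{\left(Q \right)} = - \frac{70}{3} - \frac{Q}{3}$ ($t{\left(Q \right)} = - \frac{Q + 70}{3} = - \frac{70 + Q}{3} = - \frac{70}{3} - \frac{Q}{3}$)
$12994 - \frac{47077}{t{\left(47 \right)} + 11352} = 12994 - \frac{47077}{\left(- \frac{70}{3} - \frac{47}{3}\right) + 11352} = 12994 - \frac{47077}{-39 + 11352} = 12994 - \frac{47077}{11313} = \frac{146954045}{11313}$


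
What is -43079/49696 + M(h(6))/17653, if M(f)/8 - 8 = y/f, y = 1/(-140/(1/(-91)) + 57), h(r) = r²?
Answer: -87219711542047/101039371163424 ≈ -0.86322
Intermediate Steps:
y = 1/12797 (y = 1/(-140/(-1/91) + 57) = 1/(-140*(-91) + 57) = 1/(12740 + 57) = 1/12797 ≈ 7.8143e-5)
M(f) = 64 + 8/(12797*f) (M(f) = 64 + 8*(1/(12797*f)) = 64 + 8/(12797*f))
-43079/49696 + M(h(6))/17653 = -43079/49696 + (64 + 8/(12797*(6²)))/17653 = -43079*1/49696 + (64 + (8/12797)/36)*(1/17653) = -43079/49696 + (64 + (8/12797)*(1/36))*(1/17653) = -43079/49696 + (64 + 2/115173)*(1/17653) = -43079/49696 + (7371074/115173)*(1/17653) = -43079/49696 + 7371074/2033148969 = -87219711542047/101039371163424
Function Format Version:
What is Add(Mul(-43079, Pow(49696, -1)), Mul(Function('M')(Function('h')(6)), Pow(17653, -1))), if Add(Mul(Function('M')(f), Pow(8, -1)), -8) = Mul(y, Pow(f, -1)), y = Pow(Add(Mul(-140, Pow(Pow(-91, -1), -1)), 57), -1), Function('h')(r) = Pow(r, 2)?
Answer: Rational(-87219711542047, 101039371163424) ≈ -0.86322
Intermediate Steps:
y = Rational(1, 12797) (y = Pow(Add(Mul(-140, Pow(Rational(-1, 91), -1)), 57), -1) = Pow(Add(Mul(-140, -91), 57), -1) = Pow(Add(12740, 57), -1) = Pow(12797, -1) = Rational(1, 12797) ≈ 7.8143e-5)
Function('M')(f) = Add(64, Mul(Rational(8, 12797), Pow(f, -1))) (Function('M')(f) = Add(64, Mul(8, Mul(Rational(1, 12797), Pow(f, -1)))) = Add(64, Mul(Rational(8, 12797), Pow(f, -1))))
Add(Mul(-43079, Pow(49696, -1)), Mul(Function('M')(Function('h')(6)), Pow(17653, -1))) = Add(Mul(-43079, Pow(49696, -1)), Mul(Add(64, Mul(Rational(8, 12797), Pow(Pow(6, 2), -1))), Pow(17653, -1))) = Add(Mul(-43079, Rational(1, 49696)), Mul(Add(64, Mul(Rational(8, 12797), Pow(36, -1))), Rational(1, 17653))) = Add(Rational(-43079, 49696), Mul(Add(64, Mul(Rational(8, 12797), Rational(1, 36))), Rational(1, 17653))) = Add(Rational(-43079, 49696), Mul(Add(64, Rational(2, 115173)), Rational(1, 17653))) = Add(Rational(-43079, 49696), Mul(Rational(7371074, 115173), Rational(1, 17653))) = Add(Rational(-43079, 49696), Rational(7371074, 2033148969)) = Rational(-87219711542047, 101039371163424)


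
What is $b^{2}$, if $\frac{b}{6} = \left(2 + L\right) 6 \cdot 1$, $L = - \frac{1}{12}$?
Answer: $4761$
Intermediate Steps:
$L = - \frac{1}{12}$ ($L = \left(-1\right) \frac{1}{12} = - \frac{1}{12} \approx -0.083333$)
$b = 69$ ($b = 6 \left(2 - \frac{1}{12}\right) 6 \cdot 1 = 6 \cdot \frac{23}{12} \cdot 6 = 6 \cdot \frac{23}{2} = 69$)
$b^{2} = 69^{2} = 4761$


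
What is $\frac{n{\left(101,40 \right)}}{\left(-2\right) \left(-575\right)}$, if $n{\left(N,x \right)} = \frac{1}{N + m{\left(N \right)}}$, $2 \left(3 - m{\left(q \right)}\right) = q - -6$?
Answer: $\frac{1}{58075} \approx 1.7219 \cdot 10^{-5}$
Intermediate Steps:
$m{\left(q \right)} = - \frac{q}{2}$ ($m{\left(q \right)} = 3 - \frac{q - -6}{2} = 3 - \frac{q + 6}{2} = 3 - \frac{6 + q}{2} = 3 - \left(3 + \frac{q}{2}\right) = - \frac{q}{2}$)
$n{\left(N,x \right)} = \frac{2}{N}$ ($n{\left(N,x \right)} = \frac{1}{N - \frac{N}{2}} = \frac{1}{\frac{1}{2} N} = \frac{2}{N}$)
$\frac{n{\left(101,40 \right)}}{\left(-2\right) \left(-575\right)} = \frac{2 \cdot \frac{1}{101}}{\left(-2\right) \left(-575\right)} = \frac{2 \cdot \frac{1}{101}}{1150} = \frac{2}{101} \cdot \frac{1}{1150} = \frac{1}{58075}$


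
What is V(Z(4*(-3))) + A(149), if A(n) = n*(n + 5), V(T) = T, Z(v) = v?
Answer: 22934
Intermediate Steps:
A(n) = n*(5 + n)
V(Z(4*(-3))) + A(149) = 4*(-3) + 149*(5 + 149) = -12 + 149*154 = -12 + 22946 = 22934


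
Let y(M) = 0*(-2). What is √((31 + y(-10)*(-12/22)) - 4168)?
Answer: I*√4137 ≈ 64.319*I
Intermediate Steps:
y(M) = 0
√((31 + y(-10)*(-12/22)) - 4168) = √((31 + 0*(-12/22)) - 4168) = √((31 + 0*(-12*1/22)) - 4168) = √((31 + 0*(-6/11)) - 4168) = √((31 + 0) - 4168) = √(31 - 4168) = √(-4137) = I*√4137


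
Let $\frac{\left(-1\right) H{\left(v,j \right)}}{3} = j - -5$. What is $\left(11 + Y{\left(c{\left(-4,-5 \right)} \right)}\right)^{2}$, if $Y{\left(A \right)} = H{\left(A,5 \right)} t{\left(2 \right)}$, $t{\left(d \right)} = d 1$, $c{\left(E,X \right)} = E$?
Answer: $2401$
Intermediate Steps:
$H{\left(v,j \right)} = -15 - 3 j$ ($H{\left(v,j \right)} = - 3 \left(j - -5\right) = - 3 \left(j + 5\right) = - 3 \left(5 + j\right) = -15 - 3 j$)
$t{\left(d \right)} = d$
$Y{\left(A \right)} = -60$ ($Y{\left(A \right)} = \left(-15 - 15\right) 2 = \left(-30\right) 2 = -60$)
$\left(11 + Y{\left(c{\left(-4,-5 \right)} \right)}\right)^{2} = \left(11 - 60\right)^{2} = \left(-49\right)^{2} = 2401$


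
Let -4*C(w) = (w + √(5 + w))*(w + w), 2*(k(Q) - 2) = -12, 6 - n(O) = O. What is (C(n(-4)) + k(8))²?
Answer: 3291 + 540*√15 ≈ 5382.4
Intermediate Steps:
n(O) = 6 - O
k(Q) = -4 (k(Q) = 2 + (½)*(-12) = 2 - 6 = -4)
C(w) = -w*(w + √(5 + w))/2 (C(w) = -(w + √(5 + w))*(w + w)/4 = -(w + √(5 + w))*2*w/4 = -w*(w + √(5 + w))/2)
(C(n(-4)) + k(8))² = (-(6 - 1*(-4))*((6 - 1*(-4)) + √(5 + (6 - 1*(-4))))/2 - 4)² = (-(6 + 4)*((6 + 4) + √(5 + (6 + 4)))/2 - 4)² = (-½*10*(10 + √(5 + 10)) - 4)² = (-½*10*(10 + √15) - 4)² = ((-50 - 5*√15) - 4)² = (-54 - 5*√15)²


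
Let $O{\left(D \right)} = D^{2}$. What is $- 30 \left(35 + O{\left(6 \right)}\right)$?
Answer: $-2130$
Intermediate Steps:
$- 30 \left(35 + O{\left(6 \right)}\right) = - 30 \left(35 + 6^{2}\right) = - 30 \left(35 + 36\right) = \left(-30\right) 71 = -2130$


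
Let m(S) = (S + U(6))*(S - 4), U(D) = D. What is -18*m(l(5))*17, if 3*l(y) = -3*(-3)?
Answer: 2754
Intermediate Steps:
l(y) = 3 (l(y) = (-3*(-3))/3 = (1/3)*9 = 3)
m(S) = (-4 + S)*(6 + S) (m(S) = (S + 6)*(S - 4) = (6 + S)*(-4 + S) = (-4 + S)*(6 + S))
-18*m(l(5))*17 = -18*(-24 + 3**2 + 2*3)*17 = -18*(-24 + 9 + 6)*17 = -18*(-9)*17 = 162*17 = 2754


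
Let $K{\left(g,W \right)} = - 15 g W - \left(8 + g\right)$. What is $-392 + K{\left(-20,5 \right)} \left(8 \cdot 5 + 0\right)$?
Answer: $60088$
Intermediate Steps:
$K{\left(g,W \right)} = -8 - g - 15 W g$ ($K{\left(g,W \right)} = - 15 W g - \left(8 + g\right) = -8 - g - 15 W g$)
$-392 + K{\left(-20,5 \right)} \left(8 \cdot 5 + 0\right) = -392 + \left(-8 - -20 - 75 \left(-20\right)\right) \left(8 \cdot 5 + 0\right) = -392 + \left(-8 + 20 + 1500\right) \left(40 + 0\right) = -392 + 1512 \cdot 40 = -392 + 60480 = 60088$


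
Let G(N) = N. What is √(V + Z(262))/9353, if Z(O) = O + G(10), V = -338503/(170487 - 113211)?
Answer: √24247745279/89283738 ≈ 0.0017441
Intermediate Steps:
V = -338503/57276 ≈ -5.9100
Z(O) = 10 + O (Z(O) = O + 10 = 10 + O)
√(V + Z(262))/9353 = √(-338503/57276 + (10 + 262))/9353 = √(-338503/57276 + 272)*(1/9353) = √(15240569/57276)*(1/9353) = (√24247745279/9546)*(1/9353) = √24247745279/89283738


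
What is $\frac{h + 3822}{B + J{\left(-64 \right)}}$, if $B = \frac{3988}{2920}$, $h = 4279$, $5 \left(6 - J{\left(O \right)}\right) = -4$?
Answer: $\frac{5913730}{5961} \approx 992.07$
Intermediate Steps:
$J{\left(O \right)} = \frac{34}{5}$ ($J{\left(O \right)} = 6 - - \frac{4}{5} = 6 + \frac{4}{5} = \frac{34}{5}$)
$B = \frac{997}{730}$ ($B = 3988 \cdot \frac{1}{2920} = \frac{997}{730} \approx 1.3658$)
$\frac{h + 3822}{B + J{\left(-64 \right)}} = \frac{4279 + 3822}{\frac{997}{730} + \frac{34}{5}} = \frac{8101}{\frac{5961}{730}} = 8101 \cdot \frac{730}{5961} = \frac{5913730}{5961}$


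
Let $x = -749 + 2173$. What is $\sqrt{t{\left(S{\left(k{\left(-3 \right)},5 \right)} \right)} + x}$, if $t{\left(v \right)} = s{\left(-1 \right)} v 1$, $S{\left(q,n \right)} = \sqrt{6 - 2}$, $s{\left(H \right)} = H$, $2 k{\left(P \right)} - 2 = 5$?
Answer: $3 \sqrt{158} \approx 37.709$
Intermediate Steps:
$k{\left(P \right)} = \frac{7}{2}$ ($k{\left(P \right)} = 1 + \frac{1}{2} \cdot 5 = 1 + \frac{5}{2} = \frac{7}{2}$)
$x = 1424$
$S{\left(q,n \right)} = 2$ ($S{\left(q,n \right)} = \sqrt{4} = 2$)
$t{\left(v \right)} = - v$ ($t{\left(v \right)} = - v 1 = - v$)
$\sqrt{t{\left(S{\left(k{\left(-3 \right)},5 \right)} \right)} + x} = \sqrt{\left(-1\right) 2 + 1424} = \sqrt{-2 + 1424} = \sqrt{1422} = 3 \sqrt{158}$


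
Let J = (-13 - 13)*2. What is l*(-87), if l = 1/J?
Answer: 87/52 ≈ 1.6731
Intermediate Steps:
J = -52 (J = -26*2 = -52)
l = -1/52 (l = 1/(-52) = -1/52 ≈ -0.019231)
l*(-87) = -1/52*(-87) = 87/52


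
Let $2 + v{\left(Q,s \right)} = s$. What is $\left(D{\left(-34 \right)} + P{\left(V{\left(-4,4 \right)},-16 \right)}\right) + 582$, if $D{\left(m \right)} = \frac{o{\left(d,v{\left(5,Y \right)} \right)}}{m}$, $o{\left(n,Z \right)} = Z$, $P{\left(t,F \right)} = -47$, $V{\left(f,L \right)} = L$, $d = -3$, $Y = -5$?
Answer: $\frac{18197}{34} \approx 535.21$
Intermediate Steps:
$v{\left(Q,s \right)} = -2 + s$
$D{\left(m \right)} = - \frac{7}{m}$ ($D{\left(m \right)} = \frac{-2 - 5}{m} = - \frac{7}{m}$)
$\left(D{\left(-34 \right)} + P{\left(V{\left(-4,4 \right)},-16 \right)}\right) + 582 = \left(- \frac{7}{-34} - 47\right) + 582 = \left(\left(-7\right) \left(- \frac{1}{34}\right) - 47\right) + 582 = \left(\frac{7}{34} - 47\right) + 582 = - \frac{1591}{34} + 582 = \frac{18197}{34}$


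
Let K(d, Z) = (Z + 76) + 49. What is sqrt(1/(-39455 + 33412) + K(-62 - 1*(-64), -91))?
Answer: 3*sqrt(137955647)/6043 ≈ 5.8309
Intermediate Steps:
K(d, Z) = 125 + Z (K(d, Z) = (76 + Z) + 49 = 125 + Z)
sqrt(1/(-39455 + 33412) + K(-62 - 1*(-64), -91)) = sqrt(1/(-39455 + 33412) + (125 - 91)) = sqrt(1/(-6043) + 34) = sqrt(-1/6043 + 34) = sqrt(205461/6043) = 3*sqrt(137955647)/6043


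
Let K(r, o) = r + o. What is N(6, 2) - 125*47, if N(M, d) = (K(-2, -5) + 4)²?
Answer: -5866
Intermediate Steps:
K(r, o) = o + r
N(M, d) = 9 (N(M, d) = ((-5 - 2) + 4)² = (-7 + 4)² = (-3)² = 9)
N(6, 2) - 125*47 = 9 - 125*47 = 9 - 5875 = -5866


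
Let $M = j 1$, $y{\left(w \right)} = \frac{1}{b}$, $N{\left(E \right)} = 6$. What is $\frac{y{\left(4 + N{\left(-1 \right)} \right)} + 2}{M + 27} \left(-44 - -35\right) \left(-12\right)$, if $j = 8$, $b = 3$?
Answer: $\frac{36}{5} \approx 7.2$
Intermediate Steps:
$y{\left(w \right)} = \frac{1}{3}$
$M = 8$ ($M = 8 \cdot 1 = 8$)
$\frac{y{\left(4 + N{\left(-1 \right)} \right)} + 2}{M + 27} \left(-44 - -35\right) \left(-12\right) = \frac{\frac{1}{3} + 2}{8 + 27} \left(-44 - -35\right) \left(-12\right) = \frac{7}{3 \cdot 35} \left(-44 + 35\right) \left(-12\right) = \frac{7}{3} \cdot \frac{1}{35} \left(-9\right) \left(-12\right) = \frac{1}{15} \left(-9\right) \left(-12\right) = \left(- \frac{3}{5}\right) \left(-12\right) = \frac{36}{5}$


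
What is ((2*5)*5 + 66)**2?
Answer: 13456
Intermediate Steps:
((2*5)*5 + 66)**2 = (10*5 + 66)**2 = (50 + 66)**2 = 116**2 = 13456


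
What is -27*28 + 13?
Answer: -743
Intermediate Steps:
-27*28 + 13 = -756 + 13 = -743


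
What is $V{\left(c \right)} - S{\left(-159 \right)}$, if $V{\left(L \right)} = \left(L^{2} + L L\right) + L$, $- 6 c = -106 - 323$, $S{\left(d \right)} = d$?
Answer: $10455$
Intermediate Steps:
$c = \frac{143}{2}$ ($c = - \frac{-106 - 323}{6} = \left(- \frac{1}{6}\right) \left(-429\right) = \frac{143}{2} \approx 71.5$)
$V{\left(L \right)} = L + 2 L^{2}$ ($V{\left(L \right)} = \left(L^{2} + L^{2}\right) + L = 2 L^{2} + L = L + 2 L^{2}$)
$V{\left(c \right)} - S{\left(-159 \right)} = \frac{143 \left(1 + 2 \cdot \frac{143}{2}\right)}{2} - -159 = \frac{143 \left(1 + 143\right)}{2} + 159 = \frac{143}{2} \cdot 144 + 159 = 10296 + 159 = 10455$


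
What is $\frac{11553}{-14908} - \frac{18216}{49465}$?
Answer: $- \frac{843033273}{737424220} \approx -1.1432$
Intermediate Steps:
$\frac{11553}{-14908} - \frac{18216}{49465} = 11553 \left(- \frac{1}{14908}\right) - \frac{18216}{49465} = - \frac{11553}{14908} - \frac{18216}{49465} = - \frac{843033273}{737424220}$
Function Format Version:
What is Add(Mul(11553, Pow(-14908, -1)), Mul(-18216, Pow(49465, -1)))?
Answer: Rational(-843033273, 737424220) ≈ -1.1432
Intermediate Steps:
Add(Mul(11553, Pow(-14908, -1)), Mul(-18216, Pow(49465, -1))) = Add(Mul(11553, Rational(-1, 14908)), Mul(-18216, Rational(1, 49465))) = Add(Rational(-11553, 14908), Rational(-18216, 49465)) = Rational(-843033273, 737424220)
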